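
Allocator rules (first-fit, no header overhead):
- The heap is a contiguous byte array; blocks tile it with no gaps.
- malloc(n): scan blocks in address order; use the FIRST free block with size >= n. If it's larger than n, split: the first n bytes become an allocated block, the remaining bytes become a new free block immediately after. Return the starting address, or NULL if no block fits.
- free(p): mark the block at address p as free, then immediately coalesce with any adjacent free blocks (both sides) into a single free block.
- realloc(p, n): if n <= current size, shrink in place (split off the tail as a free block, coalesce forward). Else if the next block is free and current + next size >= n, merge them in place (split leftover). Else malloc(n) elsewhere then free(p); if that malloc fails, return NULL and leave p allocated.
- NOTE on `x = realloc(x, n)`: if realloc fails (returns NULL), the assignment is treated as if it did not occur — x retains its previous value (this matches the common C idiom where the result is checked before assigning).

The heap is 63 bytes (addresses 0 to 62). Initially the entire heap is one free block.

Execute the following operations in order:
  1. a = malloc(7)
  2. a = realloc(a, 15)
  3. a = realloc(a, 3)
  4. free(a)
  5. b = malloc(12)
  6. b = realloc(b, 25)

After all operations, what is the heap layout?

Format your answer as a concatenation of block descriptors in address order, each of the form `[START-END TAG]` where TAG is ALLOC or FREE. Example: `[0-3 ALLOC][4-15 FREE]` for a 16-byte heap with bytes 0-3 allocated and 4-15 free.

Answer: [0-24 ALLOC][25-62 FREE]

Derivation:
Op 1: a = malloc(7) -> a = 0; heap: [0-6 ALLOC][7-62 FREE]
Op 2: a = realloc(a, 15) -> a = 0; heap: [0-14 ALLOC][15-62 FREE]
Op 3: a = realloc(a, 3) -> a = 0; heap: [0-2 ALLOC][3-62 FREE]
Op 4: free(a) -> (freed a); heap: [0-62 FREE]
Op 5: b = malloc(12) -> b = 0; heap: [0-11 ALLOC][12-62 FREE]
Op 6: b = realloc(b, 25) -> b = 0; heap: [0-24 ALLOC][25-62 FREE]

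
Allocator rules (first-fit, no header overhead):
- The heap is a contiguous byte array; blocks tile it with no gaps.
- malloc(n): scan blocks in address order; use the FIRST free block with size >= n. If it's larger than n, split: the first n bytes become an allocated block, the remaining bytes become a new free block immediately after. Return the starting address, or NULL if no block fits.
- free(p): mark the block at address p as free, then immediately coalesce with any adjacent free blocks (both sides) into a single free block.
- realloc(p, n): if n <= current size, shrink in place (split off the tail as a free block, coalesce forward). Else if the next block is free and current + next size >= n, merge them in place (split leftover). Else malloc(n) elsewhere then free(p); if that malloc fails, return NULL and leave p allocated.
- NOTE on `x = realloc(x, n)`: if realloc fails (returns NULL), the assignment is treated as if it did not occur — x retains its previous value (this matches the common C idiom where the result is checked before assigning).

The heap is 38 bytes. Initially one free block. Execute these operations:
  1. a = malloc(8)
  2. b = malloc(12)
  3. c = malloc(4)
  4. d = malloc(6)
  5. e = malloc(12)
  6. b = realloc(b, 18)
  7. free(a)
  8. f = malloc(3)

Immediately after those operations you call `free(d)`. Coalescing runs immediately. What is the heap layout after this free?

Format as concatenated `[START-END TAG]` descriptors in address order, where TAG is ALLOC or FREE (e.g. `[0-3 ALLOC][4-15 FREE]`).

Op 1: a = malloc(8) -> a = 0; heap: [0-7 ALLOC][8-37 FREE]
Op 2: b = malloc(12) -> b = 8; heap: [0-7 ALLOC][8-19 ALLOC][20-37 FREE]
Op 3: c = malloc(4) -> c = 20; heap: [0-7 ALLOC][8-19 ALLOC][20-23 ALLOC][24-37 FREE]
Op 4: d = malloc(6) -> d = 24; heap: [0-7 ALLOC][8-19 ALLOC][20-23 ALLOC][24-29 ALLOC][30-37 FREE]
Op 5: e = malloc(12) -> e = NULL; heap: [0-7 ALLOC][8-19 ALLOC][20-23 ALLOC][24-29 ALLOC][30-37 FREE]
Op 6: b = realloc(b, 18) -> NULL (b unchanged); heap: [0-7 ALLOC][8-19 ALLOC][20-23 ALLOC][24-29 ALLOC][30-37 FREE]
Op 7: free(a) -> (freed a); heap: [0-7 FREE][8-19 ALLOC][20-23 ALLOC][24-29 ALLOC][30-37 FREE]
Op 8: f = malloc(3) -> f = 0; heap: [0-2 ALLOC][3-7 FREE][8-19 ALLOC][20-23 ALLOC][24-29 ALLOC][30-37 FREE]
free(d): d = 24 -> block [24-29 ALLOC]; mark free, coalesce with adjacent free neighbors -> [0-2 ALLOC][3-7 FREE][8-19 ALLOC][20-23 ALLOC][24-37 FREE]

Answer: [0-2 ALLOC][3-7 FREE][8-19 ALLOC][20-23 ALLOC][24-37 FREE]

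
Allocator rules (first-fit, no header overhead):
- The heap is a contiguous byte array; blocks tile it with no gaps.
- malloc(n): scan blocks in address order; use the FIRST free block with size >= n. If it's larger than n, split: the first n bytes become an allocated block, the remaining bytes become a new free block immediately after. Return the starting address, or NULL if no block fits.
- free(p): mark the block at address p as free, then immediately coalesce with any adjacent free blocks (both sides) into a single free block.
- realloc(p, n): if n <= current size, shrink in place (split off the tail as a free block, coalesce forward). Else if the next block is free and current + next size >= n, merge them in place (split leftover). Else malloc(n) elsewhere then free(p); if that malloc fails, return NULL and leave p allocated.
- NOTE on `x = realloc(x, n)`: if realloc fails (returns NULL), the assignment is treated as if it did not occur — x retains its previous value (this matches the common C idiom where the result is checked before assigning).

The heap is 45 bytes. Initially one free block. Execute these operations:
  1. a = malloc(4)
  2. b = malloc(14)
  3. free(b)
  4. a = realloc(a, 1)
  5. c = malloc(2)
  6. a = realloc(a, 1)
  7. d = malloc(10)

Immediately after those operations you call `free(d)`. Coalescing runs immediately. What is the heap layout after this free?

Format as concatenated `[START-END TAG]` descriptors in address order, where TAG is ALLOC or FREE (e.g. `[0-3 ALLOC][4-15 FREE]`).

Answer: [0-0 ALLOC][1-2 ALLOC][3-44 FREE]

Derivation:
Op 1: a = malloc(4) -> a = 0; heap: [0-3 ALLOC][4-44 FREE]
Op 2: b = malloc(14) -> b = 4; heap: [0-3 ALLOC][4-17 ALLOC][18-44 FREE]
Op 3: free(b) -> (freed b); heap: [0-3 ALLOC][4-44 FREE]
Op 4: a = realloc(a, 1) -> a = 0; heap: [0-0 ALLOC][1-44 FREE]
Op 5: c = malloc(2) -> c = 1; heap: [0-0 ALLOC][1-2 ALLOC][3-44 FREE]
Op 6: a = realloc(a, 1) -> a = 0; heap: [0-0 ALLOC][1-2 ALLOC][3-44 FREE]
Op 7: d = malloc(10) -> d = 3; heap: [0-0 ALLOC][1-2 ALLOC][3-12 ALLOC][13-44 FREE]
free(d): d = 3 -> block [3-12 ALLOC]; mark free, coalesce with adjacent free neighbors -> [0-0 ALLOC][1-2 ALLOC][3-44 FREE]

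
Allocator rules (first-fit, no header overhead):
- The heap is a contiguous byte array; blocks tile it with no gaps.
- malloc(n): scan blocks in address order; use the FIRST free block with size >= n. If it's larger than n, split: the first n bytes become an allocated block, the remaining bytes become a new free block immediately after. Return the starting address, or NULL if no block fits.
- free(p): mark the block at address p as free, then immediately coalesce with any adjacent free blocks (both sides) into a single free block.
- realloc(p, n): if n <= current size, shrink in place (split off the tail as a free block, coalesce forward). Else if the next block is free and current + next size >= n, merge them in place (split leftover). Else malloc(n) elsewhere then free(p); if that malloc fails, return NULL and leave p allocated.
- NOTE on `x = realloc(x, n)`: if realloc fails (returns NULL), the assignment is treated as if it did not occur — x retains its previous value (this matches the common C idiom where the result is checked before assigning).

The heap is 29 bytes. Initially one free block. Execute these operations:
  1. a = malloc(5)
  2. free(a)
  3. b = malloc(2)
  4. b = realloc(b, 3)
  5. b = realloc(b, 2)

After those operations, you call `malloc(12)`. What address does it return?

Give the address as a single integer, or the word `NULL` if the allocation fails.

Answer: 2

Derivation:
Op 1: a = malloc(5) -> a = 0; heap: [0-4 ALLOC][5-28 FREE]
Op 2: free(a) -> (freed a); heap: [0-28 FREE]
Op 3: b = malloc(2) -> b = 0; heap: [0-1 ALLOC][2-28 FREE]
Op 4: b = realloc(b, 3) -> b = 0; heap: [0-2 ALLOC][3-28 FREE]
Op 5: b = realloc(b, 2) -> b = 0; heap: [0-1 ALLOC][2-28 FREE]
malloc(12): first-fit scan over [0-1 ALLOC][2-28 FREE] -> 2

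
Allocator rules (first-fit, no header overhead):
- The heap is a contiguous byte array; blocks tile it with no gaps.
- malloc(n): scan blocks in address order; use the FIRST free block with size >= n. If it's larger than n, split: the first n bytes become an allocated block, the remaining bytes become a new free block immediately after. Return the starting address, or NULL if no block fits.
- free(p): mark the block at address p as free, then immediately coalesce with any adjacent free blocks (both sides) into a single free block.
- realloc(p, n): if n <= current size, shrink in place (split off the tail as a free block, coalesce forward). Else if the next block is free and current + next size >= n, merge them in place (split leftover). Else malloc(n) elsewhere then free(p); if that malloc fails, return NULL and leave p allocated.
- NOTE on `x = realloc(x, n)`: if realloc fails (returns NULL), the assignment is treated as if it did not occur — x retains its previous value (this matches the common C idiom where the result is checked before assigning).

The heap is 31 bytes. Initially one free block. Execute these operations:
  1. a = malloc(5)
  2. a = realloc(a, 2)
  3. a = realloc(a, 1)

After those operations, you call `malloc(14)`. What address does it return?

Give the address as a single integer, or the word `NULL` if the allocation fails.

Op 1: a = malloc(5) -> a = 0; heap: [0-4 ALLOC][5-30 FREE]
Op 2: a = realloc(a, 2) -> a = 0; heap: [0-1 ALLOC][2-30 FREE]
Op 3: a = realloc(a, 1) -> a = 0; heap: [0-0 ALLOC][1-30 FREE]
malloc(14): first-fit scan over [0-0 ALLOC][1-30 FREE] -> 1

Answer: 1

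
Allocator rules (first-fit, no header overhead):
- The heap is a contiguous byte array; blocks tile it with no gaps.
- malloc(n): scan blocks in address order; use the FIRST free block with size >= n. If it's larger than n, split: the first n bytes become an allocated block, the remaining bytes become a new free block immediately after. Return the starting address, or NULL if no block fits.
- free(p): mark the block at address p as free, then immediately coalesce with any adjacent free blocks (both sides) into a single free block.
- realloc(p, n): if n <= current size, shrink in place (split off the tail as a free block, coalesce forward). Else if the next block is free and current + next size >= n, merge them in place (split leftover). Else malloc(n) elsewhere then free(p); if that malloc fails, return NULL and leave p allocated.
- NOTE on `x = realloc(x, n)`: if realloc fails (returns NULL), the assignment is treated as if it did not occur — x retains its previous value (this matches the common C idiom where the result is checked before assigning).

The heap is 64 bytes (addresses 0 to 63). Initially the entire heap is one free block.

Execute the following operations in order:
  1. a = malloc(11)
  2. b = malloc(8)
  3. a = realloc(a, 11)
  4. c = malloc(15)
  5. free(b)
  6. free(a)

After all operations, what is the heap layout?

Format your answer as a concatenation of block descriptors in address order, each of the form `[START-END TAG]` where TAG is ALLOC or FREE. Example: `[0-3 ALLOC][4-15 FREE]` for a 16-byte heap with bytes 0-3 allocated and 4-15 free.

Answer: [0-18 FREE][19-33 ALLOC][34-63 FREE]

Derivation:
Op 1: a = malloc(11) -> a = 0; heap: [0-10 ALLOC][11-63 FREE]
Op 2: b = malloc(8) -> b = 11; heap: [0-10 ALLOC][11-18 ALLOC][19-63 FREE]
Op 3: a = realloc(a, 11) -> a = 0; heap: [0-10 ALLOC][11-18 ALLOC][19-63 FREE]
Op 4: c = malloc(15) -> c = 19; heap: [0-10 ALLOC][11-18 ALLOC][19-33 ALLOC][34-63 FREE]
Op 5: free(b) -> (freed b); heap: [0-10 ALLOC][11-18 FREE][19-33 ALLOC][34-63 FREE]
Op 6: free(a) -> (freed a); heap: [0-18 FREE][19-33 ALLOC][34-63 FREE]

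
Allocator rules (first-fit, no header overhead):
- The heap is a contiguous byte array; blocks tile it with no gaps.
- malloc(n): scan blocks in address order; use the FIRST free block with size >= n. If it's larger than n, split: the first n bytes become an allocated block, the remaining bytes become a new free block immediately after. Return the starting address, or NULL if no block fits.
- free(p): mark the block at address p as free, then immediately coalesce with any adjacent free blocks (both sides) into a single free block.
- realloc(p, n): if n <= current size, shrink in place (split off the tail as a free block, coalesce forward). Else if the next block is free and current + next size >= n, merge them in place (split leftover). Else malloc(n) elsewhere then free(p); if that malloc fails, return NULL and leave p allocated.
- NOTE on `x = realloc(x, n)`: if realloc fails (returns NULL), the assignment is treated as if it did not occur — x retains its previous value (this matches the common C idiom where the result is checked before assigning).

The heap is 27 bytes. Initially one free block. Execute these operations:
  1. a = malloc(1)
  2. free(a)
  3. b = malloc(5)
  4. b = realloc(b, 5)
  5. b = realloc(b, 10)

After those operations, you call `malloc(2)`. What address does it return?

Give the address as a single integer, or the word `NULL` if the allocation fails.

Answer: 10

Derivation:
Op 1: a = malloc(1) -> a = 0; heap: [0-0 ALLOC][1-26 FREE]
Op 2: free(a) -> (freed a); heap: [0-26 FREE]
Op 3: b = malloc(5) -> b = 0; heap: [0-4 ALLOC][5-26 FREE]
Op 4: b = realloc(b, 5) -> b = 0; heap: [0-4 ALLOC][5-26 FREE]
Op 5: b = realloc(b, 10) -> b = 0; heap: [0-9 ALLOC][10-26 FREE]
malloc(2): first-fit scan over [0-9 ALLOC][10-26 FREE] -> 10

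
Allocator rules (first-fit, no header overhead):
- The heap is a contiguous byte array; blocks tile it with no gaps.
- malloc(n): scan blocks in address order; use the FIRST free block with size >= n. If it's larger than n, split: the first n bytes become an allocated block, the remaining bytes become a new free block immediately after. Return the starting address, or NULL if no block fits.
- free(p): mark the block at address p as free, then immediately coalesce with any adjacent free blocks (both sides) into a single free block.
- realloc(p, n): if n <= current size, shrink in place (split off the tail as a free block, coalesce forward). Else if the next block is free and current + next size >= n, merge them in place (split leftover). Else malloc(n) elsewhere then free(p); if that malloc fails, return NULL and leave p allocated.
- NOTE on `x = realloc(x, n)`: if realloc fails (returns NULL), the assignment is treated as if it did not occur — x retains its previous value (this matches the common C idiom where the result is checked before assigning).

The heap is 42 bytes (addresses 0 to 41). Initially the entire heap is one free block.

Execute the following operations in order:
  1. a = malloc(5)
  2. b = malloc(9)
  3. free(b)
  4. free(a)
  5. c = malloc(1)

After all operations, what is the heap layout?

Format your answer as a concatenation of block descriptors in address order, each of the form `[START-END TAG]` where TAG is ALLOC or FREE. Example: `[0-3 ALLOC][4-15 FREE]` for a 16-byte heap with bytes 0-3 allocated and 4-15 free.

Op 1: a = malloc(5) -> a = 0; heap: [0-4 ALLOC][5-41 FREE]
Op 2: b = malloc(9) -> b = 5; heap: [0-4 ALLOC][5-13 ALLOC][14-41 FREE]
Op 3: free(b) -> (freed b); heap: [0-4 ALLOC][5-41 FREE]
Op 4: free(a) -> (freed a); heap: [0-41 FREE]
Op 5: c = malloc(1) -> c = 0; heap: [0-0 ALLOC][1-41 FREE]

Answer: [0-0 ALLOC][1-41 FREE]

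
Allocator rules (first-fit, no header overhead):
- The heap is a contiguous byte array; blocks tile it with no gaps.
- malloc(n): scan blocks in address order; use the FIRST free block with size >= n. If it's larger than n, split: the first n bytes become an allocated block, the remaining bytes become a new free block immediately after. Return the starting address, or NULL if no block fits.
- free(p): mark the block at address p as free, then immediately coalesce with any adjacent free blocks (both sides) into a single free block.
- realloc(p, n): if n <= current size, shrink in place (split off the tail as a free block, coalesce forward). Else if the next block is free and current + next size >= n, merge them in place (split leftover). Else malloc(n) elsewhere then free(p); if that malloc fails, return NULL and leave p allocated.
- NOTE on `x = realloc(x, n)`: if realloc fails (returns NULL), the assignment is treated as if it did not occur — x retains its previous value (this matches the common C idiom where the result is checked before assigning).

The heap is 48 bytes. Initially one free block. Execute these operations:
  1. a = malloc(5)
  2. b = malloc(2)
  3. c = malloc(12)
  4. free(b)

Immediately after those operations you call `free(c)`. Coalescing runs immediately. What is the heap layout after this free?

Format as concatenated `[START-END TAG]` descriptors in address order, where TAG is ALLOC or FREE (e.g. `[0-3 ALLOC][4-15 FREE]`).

Op 1: a = malloc(5) -> a = 0; heap: [0-4 ALLOC][5-47 FREE]
Op 2: b = malloc(2) -> b = 5; heap: [0-4 ALLOC][5-6 ALLOC][7-47 FREE]
Op 3: c = malloc(12) -> c = 7; heap: [0-4 ALLOC][5-6 ALLOC][7-18 ALLOC][19-47 FREE]
Op 4: free(b) -> (freed b); heap: [0-4 ALLOC][5-6 FREE][7-18 ALLOC][19-47 FREE]
free(c): c = 7 -> block [7-18 ALLOC]; mark free, coalesce with adjacent free neighbors -> [0-4 ALLOC][5-47 FREE]

Answer: [0-4 ALLOC][5-47 FREE]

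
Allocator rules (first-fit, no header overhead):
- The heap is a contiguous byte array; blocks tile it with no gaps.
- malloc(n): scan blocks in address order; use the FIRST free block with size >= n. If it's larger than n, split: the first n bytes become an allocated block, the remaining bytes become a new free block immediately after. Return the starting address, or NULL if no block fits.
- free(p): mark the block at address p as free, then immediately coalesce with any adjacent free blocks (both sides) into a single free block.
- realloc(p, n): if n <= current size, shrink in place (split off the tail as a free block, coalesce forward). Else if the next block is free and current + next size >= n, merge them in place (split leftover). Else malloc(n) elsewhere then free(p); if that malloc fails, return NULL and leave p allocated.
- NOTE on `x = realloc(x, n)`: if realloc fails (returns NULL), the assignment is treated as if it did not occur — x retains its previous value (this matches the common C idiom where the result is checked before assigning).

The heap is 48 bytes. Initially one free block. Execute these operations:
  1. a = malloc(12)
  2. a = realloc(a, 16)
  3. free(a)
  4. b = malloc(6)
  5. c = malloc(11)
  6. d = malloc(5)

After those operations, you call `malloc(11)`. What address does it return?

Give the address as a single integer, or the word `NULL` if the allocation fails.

Answer: 22

Derivation:
Op 1: a = malloc(12) -> a = 0; heap: [0-11 ALLOC][12-47 FREE]
Op 2: a = realloc(a, 16) -> a = 0; heap: [0-15 ALLOC][16-47 FREE]
Op 3: free(a) -> (freed a); heap: [0-47 FREE]
Op 4: b = malloc(6) -> b = 0; heap: [0-5 ALLOC][6-47 FREE]
Op 5: c = malloc(11) -> c = 6; heap: [0-5 ALLOC][6-16 ALLOC][17-47 FREE]
Op 6: d = malloc(5) -> d = 17; heap: [0-5 ALLOC][6-16 ALLOC][17-21 ALLOC][22-47 FREE]
malloc(11): first-fit scan over [0-5 ALLOC][6-16 ALLOC][17-21 ALLOC][22-47 FREE] -> 22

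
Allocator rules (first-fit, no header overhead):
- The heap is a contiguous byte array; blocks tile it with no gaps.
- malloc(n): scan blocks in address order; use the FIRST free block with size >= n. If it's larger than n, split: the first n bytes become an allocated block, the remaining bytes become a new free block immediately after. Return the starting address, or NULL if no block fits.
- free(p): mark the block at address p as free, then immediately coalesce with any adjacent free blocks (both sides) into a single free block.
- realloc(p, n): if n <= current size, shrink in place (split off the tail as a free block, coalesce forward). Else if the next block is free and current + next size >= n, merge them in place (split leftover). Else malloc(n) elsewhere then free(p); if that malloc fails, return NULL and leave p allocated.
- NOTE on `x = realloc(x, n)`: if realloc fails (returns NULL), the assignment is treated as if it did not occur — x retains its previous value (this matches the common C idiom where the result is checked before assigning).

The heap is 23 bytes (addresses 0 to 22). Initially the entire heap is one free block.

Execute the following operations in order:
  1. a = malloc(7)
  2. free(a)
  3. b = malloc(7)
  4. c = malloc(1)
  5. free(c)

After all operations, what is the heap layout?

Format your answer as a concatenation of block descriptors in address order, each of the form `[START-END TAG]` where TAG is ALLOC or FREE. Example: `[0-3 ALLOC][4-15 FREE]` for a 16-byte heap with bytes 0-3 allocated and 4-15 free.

Op 1: a = malloc(7) -> a = 0; heap: [0-6 ALLOC][7-22 FREE]
Op 2: free(a) -> (freed a); heap: [0-22 FREE]
Op 3: b = malloc(7) -> b = 0; heap: [0-6 ALLOC][7-22 FREE]
Op 4: c = malloc(1) -> c = 7; heap: [0-6 ALLOC][7-7 ALLOC][8-22 FREE]
Op 5: free(c) -> (freed c); heap: [0-6 ALLOC][7-22 FREE]

Answer: [0-6 ALLOC][7-22 FREE]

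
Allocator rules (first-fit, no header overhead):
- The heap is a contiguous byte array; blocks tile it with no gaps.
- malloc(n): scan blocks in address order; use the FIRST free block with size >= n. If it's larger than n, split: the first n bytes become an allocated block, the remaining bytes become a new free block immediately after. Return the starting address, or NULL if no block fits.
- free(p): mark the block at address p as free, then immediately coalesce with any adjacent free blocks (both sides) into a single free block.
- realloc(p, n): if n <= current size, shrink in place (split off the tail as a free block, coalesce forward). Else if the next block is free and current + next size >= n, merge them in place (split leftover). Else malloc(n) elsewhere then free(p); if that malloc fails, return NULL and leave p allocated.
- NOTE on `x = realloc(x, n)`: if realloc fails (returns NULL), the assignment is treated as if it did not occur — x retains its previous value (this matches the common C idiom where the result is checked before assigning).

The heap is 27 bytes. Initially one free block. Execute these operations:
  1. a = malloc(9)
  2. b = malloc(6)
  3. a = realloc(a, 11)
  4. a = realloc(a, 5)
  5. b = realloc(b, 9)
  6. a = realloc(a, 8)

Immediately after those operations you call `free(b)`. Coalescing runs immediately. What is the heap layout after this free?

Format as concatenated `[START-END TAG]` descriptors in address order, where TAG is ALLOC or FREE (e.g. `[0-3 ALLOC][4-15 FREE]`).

Answer: [0-14 FREE][15-22 ALLOC][23-26 FREE]

Derivation:
Op 1: a = malloc(9) -> a = 0; heap: [0-8 ALLOC][9-26 FREE]
Op 2: b = malloc(6) -> b = 9; heap: [0-8 ALLOC][9-14 ALLOC][15-26 FREE]
Op 3: a = realloc(a, 11) -> a = 15; heap: [0-8 FREE][9-14 ALLOC][15-25 ALLOC][26-26 FREE]
Op 4: a = realloc(a, 5) -> a = 15; heap: [0-8 FREE][9-14 ALLOC][15-19 ALLOC][20-26 FREE]
Op 5: b = realloc(b, 9) -> b = 0; heap: [0-8 ALLOC][9-14 FREE][15-19 ALLOC][20-26 FREE]
Op 6: a = realloc(a, 8) -> a = 15; heap: [0-8 ALLOC][9-14 FREE][15-22 ALLOC][23-26 FREE]
free(b): b = 0 -> block [0-8 ALLOC]; mark free, coalesce with adjacent free neighbors -> [0-14 FREE][15-22 ALLOC][23-26 FREE]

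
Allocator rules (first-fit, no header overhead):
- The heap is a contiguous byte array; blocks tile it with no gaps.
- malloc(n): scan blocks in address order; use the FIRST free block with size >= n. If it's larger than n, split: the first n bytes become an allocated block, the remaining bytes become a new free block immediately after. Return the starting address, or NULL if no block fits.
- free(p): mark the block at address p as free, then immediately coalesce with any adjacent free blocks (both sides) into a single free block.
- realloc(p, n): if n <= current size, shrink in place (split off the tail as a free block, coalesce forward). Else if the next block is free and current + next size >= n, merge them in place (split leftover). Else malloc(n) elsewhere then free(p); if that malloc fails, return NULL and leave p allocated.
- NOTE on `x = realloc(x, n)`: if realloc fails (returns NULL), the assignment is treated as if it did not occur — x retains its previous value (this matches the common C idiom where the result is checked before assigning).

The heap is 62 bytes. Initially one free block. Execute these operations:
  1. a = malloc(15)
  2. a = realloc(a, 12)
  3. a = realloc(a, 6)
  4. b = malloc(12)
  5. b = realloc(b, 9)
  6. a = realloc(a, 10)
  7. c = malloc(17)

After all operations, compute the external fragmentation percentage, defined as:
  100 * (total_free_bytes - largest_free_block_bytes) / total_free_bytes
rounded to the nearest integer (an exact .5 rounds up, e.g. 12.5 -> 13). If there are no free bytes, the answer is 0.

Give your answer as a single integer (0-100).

Op 1: a = malloc(15) -> a = 0; heap: [0-14 ALLOC][15-61 FREE]
Op 2: a = realloc(a, 12) -> a = 0; heap: [0-11 ALLOC][12-61 FREE]
Op 3: a = realloc(a, 6) -> a = 0; heap: [0-5 ALLOC][6-61 FREE]
Op 4: b = malloc(12) -> b = 6; heap: [0-5 ALLOC][6-17 ALLOC][18-61 FREE]
Op 5: b = realloc(b, 9) -> b = 6; heap: [0-5 ALLOC][6-14 ALLOC][15-61 FREE]
Op 6: a = realloc(a, 10) -> a = 15; heap: [0-5 FREE][6-14 ALLOC][15-24 ALLOC][25-61 FREE]
Op 7: c = malloc(17) -> c = 25; heap: [0-5 FREE][6-14 ALLOC][15-24 ALLOC][25-41 ALLOC][42-61 FREE]
Free blocks: [6 20] total_free=26 largest=20 -> 100*(26-20)/26 = 600/26 ≈ 23.077 -> rounds to 23

Answer: 23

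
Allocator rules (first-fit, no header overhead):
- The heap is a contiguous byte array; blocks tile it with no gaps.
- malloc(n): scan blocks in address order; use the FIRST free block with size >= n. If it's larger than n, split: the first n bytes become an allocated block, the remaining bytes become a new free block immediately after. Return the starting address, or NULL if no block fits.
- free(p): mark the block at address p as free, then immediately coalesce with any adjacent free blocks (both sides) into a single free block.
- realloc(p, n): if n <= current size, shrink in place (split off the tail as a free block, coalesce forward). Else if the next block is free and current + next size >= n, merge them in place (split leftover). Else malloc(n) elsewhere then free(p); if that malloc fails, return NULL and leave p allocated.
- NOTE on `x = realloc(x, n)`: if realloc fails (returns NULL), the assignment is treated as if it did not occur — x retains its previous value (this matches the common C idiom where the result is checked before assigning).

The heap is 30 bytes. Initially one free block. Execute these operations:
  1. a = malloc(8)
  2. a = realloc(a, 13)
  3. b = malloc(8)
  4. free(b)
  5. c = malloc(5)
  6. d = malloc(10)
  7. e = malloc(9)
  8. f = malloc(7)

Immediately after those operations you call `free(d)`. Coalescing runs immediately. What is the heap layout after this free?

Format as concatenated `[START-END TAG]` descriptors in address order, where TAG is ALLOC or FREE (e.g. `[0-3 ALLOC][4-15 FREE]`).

Answer: [0-12 ALLOC][13-17 ALLOC][18-29 FREE]

Derivation:
Op 1: a = malloc(8) -> a = 0; heap: [0-7 ALLOC][8-29 FREE]
Op 2: a = realloc(a, 13) -> a = 0; heap: [0-12 ALLOC][13-29 FREE]
Op 3: b = malloc(8) -> b = 13; heap: [0-12 ALLOC][13-20 ALLOC][21-29 FREE]
Op 4: free(b) -> (freed b); heap: [0-12 ALLOC][13-29 FREE]
Op 5: c = malloc(5) -> c = 13; heap: [0-12 ALLOC][13-17 ALLOC][18-29 FREE]
Op 6: d = malloc(10) -> d = 18; heap: [0-12 ALLOC][13-17 ALLOC][18-27 ALLOC][28-29 FREE]
Op 7: e = malloc(9) -> e = NULL; heap: [0-12 ALLOC][13-17 ALLOC][18-27 ALLOC][28-29 FREE]
Op 8: f = malloc(7) -> f = NULL; heap: [0-12 ALLOC][13-17 ALLOC][18-27 ALLOC][28-29 FREE]
free(d): d = 18 -> block [18-27 ALLOC]; mark free, coalesce with adjacent free neighbors -> [0-12 ALLOC][13-17 ALLOC][18-29 FREE]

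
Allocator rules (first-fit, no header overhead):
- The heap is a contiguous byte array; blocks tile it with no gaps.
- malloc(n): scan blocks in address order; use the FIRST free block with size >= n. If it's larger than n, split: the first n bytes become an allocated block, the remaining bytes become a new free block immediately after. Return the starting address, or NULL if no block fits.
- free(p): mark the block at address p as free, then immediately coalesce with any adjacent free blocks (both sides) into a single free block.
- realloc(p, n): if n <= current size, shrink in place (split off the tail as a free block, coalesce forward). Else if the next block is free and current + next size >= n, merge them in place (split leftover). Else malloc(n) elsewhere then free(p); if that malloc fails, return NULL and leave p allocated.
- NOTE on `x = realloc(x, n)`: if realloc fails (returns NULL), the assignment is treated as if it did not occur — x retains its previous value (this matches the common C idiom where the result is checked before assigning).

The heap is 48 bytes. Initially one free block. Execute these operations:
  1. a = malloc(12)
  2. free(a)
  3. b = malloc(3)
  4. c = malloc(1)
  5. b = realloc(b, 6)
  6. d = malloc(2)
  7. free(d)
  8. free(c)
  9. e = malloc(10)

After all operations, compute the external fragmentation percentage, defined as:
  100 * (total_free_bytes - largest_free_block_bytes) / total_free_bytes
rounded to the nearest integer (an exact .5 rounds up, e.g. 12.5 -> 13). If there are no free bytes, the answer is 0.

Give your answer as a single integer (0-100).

Answer: 13

Derivation:
Op 1: a = malloc(12) -> a = 0; heap: [0-11 ALLOC][12-47 FREE]
Op 2: free(a) -> (freed a); heap: [0-47 FREE]
Op 3: b = malloc(3) -> b = 0; heap: [0-2 ALLOC][3-47 FREE]
Op 4: c = malloc(1) -> c = 3; heap: [0-2 ALLOC][3-3 ALLOC][4-47 FREE]
Op 5: b = realloc(b, 6) -> b = 4; heap: [0-2 FREE][3-3 ALLOC][4-9 ALLOC][10-47 FREE]
Op 6: d = malloc(2) -> d = 0; heap: [0-1 ALLOC][2-2 FREE][3-3 ALLOC][4-9 ALLOC][10-47 FREE]
Op 7: free(d) -> (freed d); heap: [0-2 FREE][3-3 ALLOC][4-9 ALLOC][10-47 FREE]
Op 8: free(c) -> (freed c); heap: [0-3 FREE][4-9 ALLOC][10-47 FREE]
Op 9: e = malloc(10) -> e = 10; heap: [0-3 FREE][4-9 ALLOC][10-19 ALLOC][20-47 FREE]
Free blocks: [4 28] total_free=32 largest=28 -> 100*(32-28)/32 = 400/32 = 12.5 -> rounds to 13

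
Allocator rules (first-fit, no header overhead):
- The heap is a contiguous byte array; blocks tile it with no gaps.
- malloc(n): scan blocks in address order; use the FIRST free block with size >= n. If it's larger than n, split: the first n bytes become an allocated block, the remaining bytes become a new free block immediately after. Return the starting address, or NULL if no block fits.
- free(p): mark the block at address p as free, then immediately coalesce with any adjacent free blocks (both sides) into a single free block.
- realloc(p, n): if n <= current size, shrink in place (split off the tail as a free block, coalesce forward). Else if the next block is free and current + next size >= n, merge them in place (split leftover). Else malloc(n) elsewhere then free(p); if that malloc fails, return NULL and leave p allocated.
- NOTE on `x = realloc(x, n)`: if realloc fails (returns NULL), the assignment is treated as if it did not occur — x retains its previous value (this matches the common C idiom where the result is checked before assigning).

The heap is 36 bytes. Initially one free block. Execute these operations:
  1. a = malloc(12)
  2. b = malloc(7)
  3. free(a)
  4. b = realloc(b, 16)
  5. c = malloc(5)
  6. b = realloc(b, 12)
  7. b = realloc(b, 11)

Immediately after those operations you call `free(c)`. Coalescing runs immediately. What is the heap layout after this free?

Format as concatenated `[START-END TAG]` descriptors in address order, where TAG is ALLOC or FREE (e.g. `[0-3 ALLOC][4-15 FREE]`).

Op 1: a = malloc(12) -> a = 0; heap: [0-11 ALLOC][12-35 FREE]
Op 2: b = malloc(7) -> b = 12; heap: [0-11 ALLOC][12-18 ALLOC][19-35 FREE]
Op 3: free(a) -> (freed a); heap: [0-11 FREE][12-18 ALLOC][19-35 FREE]
Op 4: b = realloc(b, 16) -> b = 12; heap: [0-11 FREE][12-27 ALLOC][28-35 FREE]
Op 5: c = malloc(5) -> c = 0; heap: [0-4 ALLOC][5-11 FREE][12-27 ALLOC][28-35 FREE]
Op 6: b = realloc(b, 12) -> b = 12; heap: [0-4 ALLOC][5-11 FREE][12-23 ALLOC][24-35 FREE]
Op 7: b = realloc(b, 11) -> b = 12; heap: [0-4 ALLOC][5-11 FREE][12-22 ALLOC][23-35 FREE]
free(c): c = 0 -> block [0-4 ALLOC]; mark free, coalesce with adjacent free neighbors -> [0-11 FREE][12-22 ALLOC][23-35 FREE]

Answer: [0-11 FREE][12-22 ALLOC][23-35 FREE]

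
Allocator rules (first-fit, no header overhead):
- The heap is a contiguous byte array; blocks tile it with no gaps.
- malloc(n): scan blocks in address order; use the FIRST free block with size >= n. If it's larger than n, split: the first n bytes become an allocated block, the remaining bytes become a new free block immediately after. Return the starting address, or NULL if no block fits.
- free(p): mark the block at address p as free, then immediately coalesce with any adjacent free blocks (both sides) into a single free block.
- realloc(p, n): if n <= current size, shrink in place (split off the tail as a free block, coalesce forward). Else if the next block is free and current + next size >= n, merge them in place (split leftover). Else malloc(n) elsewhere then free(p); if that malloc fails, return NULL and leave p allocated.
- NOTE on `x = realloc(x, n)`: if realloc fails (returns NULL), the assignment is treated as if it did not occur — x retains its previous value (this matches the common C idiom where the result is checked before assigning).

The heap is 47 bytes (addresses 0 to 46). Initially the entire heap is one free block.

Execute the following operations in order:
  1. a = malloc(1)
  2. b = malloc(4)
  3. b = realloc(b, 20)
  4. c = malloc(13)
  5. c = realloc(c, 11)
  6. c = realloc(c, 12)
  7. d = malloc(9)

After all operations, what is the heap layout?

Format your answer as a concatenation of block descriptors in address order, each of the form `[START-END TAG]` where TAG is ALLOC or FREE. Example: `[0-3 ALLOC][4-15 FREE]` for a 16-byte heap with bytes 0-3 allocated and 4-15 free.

Answer: [0-0 ALLOC][1-20 ALLOC][21-32 ALLOC][33-41 ALLOC][42-46 FREE]

Derivation:
Op 1: a = malloc(1) -> a = 0; heap: [0-0 ALLOC][1-46 FREE]
Op 2: b = malloc(4) -> b = 1; heap: [0-0 ALLOC][1-4 ALLOC][5-46 FREE]
Op 3: b = realloc(b, 20) -> b = 1; heap: [0-0 ALLOC][1-20 ALLOC][21-46 FREE]
Op 4: c = malloc(13) -> c = 21; heap: [0-0 ALLOC][1-20 ALLOC][21-33 ALLOC][34-46 FREE]
Op 5: c = realloc(c, 11) -> c = 21; heap: [0-0 ALLOC][1-20 ALLOC][21-31 ALLOC][32-46 FREE]
Op 6: c = realloc(c, 12) -> c = 21; heap: [0-0 ALLOC][1-20 ALLOC][21-32 ALLOC][33-46 FREE]
Op 7: d = malloc(9) -> d = 33; heap: [0-0 ALLOC][1-20 ALLOC][21-32 ALLOC][33-41 ALLOC][42-46 FREE]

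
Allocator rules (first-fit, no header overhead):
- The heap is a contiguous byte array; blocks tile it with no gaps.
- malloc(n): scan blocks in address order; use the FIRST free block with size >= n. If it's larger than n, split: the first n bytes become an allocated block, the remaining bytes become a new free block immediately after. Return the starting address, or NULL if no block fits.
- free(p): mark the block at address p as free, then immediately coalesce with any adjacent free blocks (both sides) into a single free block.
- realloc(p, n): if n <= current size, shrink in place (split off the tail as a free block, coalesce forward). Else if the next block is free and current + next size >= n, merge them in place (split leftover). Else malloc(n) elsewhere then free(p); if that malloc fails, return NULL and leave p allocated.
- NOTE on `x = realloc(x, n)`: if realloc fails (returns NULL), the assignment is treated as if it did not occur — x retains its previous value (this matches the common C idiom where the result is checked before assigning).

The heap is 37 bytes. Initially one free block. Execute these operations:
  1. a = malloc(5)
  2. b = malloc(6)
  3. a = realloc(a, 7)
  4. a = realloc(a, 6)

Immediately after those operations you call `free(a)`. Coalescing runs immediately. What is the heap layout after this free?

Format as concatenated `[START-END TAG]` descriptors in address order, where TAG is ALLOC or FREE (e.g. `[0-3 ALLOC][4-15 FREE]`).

Answer: [0-4 FREE][5-10 ALLOC][11-36 FREE]

Derivation:
Op 1: a = malloc(5) -> a = 0; heap: [0-4 ALLOC][5-36 FREE]
Op 2: b = malloc(6) -> b = 5; heap: [0-4 ALLOC][5-10 ALLOC][11-36 FREE]
Op 3: a = realloc(a, 7) -> a = 11; heap: [0-4 FREE][5-10 ALLOC][11-17 ALLOC][18-36 FREE]
Op 4: a = realloc(a, 6) -> a = 11; heap: [0-4 FREE][5-10 ALLOC][11-16 ALLOC][17-36 FREE]
free(a): a = 11 -> block [11-16 ALLOC]; mark free, coalesce with adjacent free neighbors -> [0-4 FREE][5-10 ALLOC][11-36 FREE]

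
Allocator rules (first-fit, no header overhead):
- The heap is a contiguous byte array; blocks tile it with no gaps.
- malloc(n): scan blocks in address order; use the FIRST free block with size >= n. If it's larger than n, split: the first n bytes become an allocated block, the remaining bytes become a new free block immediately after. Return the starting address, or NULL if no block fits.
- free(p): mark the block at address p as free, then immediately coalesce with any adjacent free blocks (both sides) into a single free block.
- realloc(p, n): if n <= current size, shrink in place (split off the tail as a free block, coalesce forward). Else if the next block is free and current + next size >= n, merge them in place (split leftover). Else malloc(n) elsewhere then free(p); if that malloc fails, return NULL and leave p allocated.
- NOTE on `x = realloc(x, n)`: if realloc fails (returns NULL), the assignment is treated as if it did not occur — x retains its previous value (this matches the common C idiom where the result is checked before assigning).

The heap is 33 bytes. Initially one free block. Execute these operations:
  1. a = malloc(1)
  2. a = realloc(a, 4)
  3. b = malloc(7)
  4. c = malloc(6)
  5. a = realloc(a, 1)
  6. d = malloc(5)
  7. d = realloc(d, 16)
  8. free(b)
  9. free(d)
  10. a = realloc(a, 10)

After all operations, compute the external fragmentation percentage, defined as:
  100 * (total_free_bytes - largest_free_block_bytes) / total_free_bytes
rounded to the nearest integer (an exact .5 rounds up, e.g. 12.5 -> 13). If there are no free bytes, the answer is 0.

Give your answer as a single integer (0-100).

Op 1: a = malloc(1) -> a = 0; heap: [0-0 ALLOC][1-32 FREE]
Op 2: a = realloc(a, 4) -> a = 0; heap: [0-3 ALLOC][4-32 FREE]
Op 3: b = malloc(7) -> b = 4; heap: [0-3 ALLOC][4-10 ALLOC][11-32 FREE]
Op 4: c = malloc(6) -> c = 11; heap: [0-3 ALLOC][4-10 ALLOC][11-16 ALLOC][17-32 FREE]
Op 5: a = realloc(a, 1) -> a = 0; heap: [0-0 ALLOC][1-3 FREE][4-10 ALLOC][11-16 ALLOC][17-32 FREE]
Op 6: d = malloc(5) -> d = 17; heap: [0-0 ALLOC][1-3 FREE][4-10 ALLOC][11-16 ALLOC][17-21 ALLOC][22-32 FREE]
Op 7: d = realloc(d, 16) -> d = 17; heap: [0-0 ALLOC][1-3 FREE][4-10 ALLOC][11-16 ALLOC][17-32 ALLOC]
Op 8: free(b) -> (freed b); heap: [0-0 ALLOC][1-10 FREE][11-16 ALLOC][17-32 ALLOC]
Op 9: free(d) -> (freed d); heap: [0-0 ALLOC][1-10 FREE][11-16 ALLOC][17-32 FREE]
Op 10: a = realloc(a, 10) -> a = 0; heap: [0-9 ALLOC][10-10 FREE][11-16 ALLOC][17-32 FREE]
Free blocks: [1 16] total_free=17 largest=16 -> 100*(17-16)/17 = 100/17 ≈ 5.882 -> rounds to 6

Answer: 6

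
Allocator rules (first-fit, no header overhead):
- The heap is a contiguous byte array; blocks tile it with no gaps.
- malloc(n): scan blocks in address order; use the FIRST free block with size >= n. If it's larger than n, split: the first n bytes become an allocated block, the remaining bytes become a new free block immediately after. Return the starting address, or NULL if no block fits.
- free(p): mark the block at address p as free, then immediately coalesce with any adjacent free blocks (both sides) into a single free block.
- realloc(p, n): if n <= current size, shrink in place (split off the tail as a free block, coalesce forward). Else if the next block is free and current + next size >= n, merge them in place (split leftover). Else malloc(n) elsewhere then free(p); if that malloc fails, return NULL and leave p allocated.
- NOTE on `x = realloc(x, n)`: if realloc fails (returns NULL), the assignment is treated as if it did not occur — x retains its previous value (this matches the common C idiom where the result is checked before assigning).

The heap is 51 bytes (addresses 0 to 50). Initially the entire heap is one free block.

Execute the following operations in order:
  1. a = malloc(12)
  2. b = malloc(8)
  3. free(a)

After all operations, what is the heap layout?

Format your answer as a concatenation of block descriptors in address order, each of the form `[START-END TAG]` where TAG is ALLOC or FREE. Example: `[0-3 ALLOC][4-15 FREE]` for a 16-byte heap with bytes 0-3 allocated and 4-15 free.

Answer: [0-11 FREE][12-19 ALLOC][20-50 FREE]

Derivation:
Op 1: a = malloc(12) -> a = 0; heap: [0-11 ALLOC][12-50 FREE]
Op 2: b = malloc(8) -> b = 12; heap: [0-11 ALLOC][12-19 ALLOC][20-50 FREE]
Op 3: free(a) -> (freed a); heap: [0-11 FREE][12-19 ALLOC][20-50 FREE]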